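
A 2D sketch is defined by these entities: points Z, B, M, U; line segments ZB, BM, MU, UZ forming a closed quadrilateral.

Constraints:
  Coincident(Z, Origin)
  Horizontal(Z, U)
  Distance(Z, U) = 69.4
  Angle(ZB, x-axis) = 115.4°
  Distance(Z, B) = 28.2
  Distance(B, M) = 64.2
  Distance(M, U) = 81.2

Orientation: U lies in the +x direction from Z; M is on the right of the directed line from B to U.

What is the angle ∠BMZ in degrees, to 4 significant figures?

12.28°

Z is at the origin; ZU is horizontal with |ZU| = 69.4 and U in +x, so U = (69.4, 0). ZB runs at 115.4° with |ZB| = 28.2, so B = (-12.10, 25.47). M is determined by |BM| = 64.2 and |MU| = 81.2 together: it lies at the intersection of circle(B, 64.2) and circle(U, 81.2). With |BU| = 85.38, the foot of the radical line on BU is 28.22 from B and the perpendicular offset is √(64.2² − 28.22²) = 57.67. Taking the right-of-BU solution: M = (-2.368, -37.98).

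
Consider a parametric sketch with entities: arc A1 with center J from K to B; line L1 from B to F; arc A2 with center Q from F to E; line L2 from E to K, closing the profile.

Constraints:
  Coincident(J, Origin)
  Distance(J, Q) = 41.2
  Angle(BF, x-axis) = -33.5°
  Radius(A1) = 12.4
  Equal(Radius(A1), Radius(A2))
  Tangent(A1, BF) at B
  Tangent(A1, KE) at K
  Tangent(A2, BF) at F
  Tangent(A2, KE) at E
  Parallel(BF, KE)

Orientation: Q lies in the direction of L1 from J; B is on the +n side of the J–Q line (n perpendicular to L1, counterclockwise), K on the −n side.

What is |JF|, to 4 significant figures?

43.03

The slot axis is L1's direction at -33.5°, so u = (cos -33.5°, sin -33.5°) = (0.8339, -0.5519) and n = (−sin -33.5°, cos -33.5°) = (0.5519, 0.8339). J is at the origin and Q lies 41.2 along u from J, so Q = 41.2·u = (34.36, -22.74). Tangency of A1 to both parallel lines with radius 12.4 puts B and K at J ± 12.4·n: B = (6.844, 10.34), K = (-6.844, -10.34). Equal radii place F and E the same way about Q: F = Q + 12.4·n = (41.20, -12.40), E = Q − 12.4·n = (27.51, -33.08). Then |JF| = |F − J| = 43.03.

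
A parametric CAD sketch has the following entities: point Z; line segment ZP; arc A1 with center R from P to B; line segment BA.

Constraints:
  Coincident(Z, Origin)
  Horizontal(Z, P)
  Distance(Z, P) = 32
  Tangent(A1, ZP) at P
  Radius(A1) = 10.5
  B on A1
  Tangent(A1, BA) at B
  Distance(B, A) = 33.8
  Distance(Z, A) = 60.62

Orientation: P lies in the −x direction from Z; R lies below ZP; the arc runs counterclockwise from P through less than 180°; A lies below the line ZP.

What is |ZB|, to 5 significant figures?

43.889

Z is at the origin; ZP is horizontal with |ZP| = 32.0 and P on the −x side, so P = (-32.000, 0.0000). Since A1 is tangent to ZP there, RP ⟂ ZP, so R = P + (0, -10.5) = (-32.000, -10.500). Since RB ⟂ BA (tangency), |RA| = √(10.5² + 33.8²) = 35.393 regardless of where B sits on A1. So A lies on both circle(Z, 60.62) and circle(R, 35.393); the below-ZP intersection is A = (-40.881, -44.761). B is the foot of the tangent from A: B = (-42.488, -10.999).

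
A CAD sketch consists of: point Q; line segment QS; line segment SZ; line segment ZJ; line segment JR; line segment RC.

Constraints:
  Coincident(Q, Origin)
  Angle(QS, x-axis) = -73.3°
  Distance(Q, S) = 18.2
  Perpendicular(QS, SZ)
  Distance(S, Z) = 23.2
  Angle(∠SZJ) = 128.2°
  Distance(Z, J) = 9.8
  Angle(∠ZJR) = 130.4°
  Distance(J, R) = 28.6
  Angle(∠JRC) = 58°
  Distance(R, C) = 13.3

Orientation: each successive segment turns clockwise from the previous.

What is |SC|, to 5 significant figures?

30.032

∠ZJR = 130.4° gives JR at 95.300° from the x-axis; with |JR| = 28.6, R = (-27.651, 10.014). ∠JRC = 58.0° gives RC at -26.700° from the x-axis; with |RC| = 13.3, C = (-15.769, 4.0377). Then |SC| = |C − S| = 30.032.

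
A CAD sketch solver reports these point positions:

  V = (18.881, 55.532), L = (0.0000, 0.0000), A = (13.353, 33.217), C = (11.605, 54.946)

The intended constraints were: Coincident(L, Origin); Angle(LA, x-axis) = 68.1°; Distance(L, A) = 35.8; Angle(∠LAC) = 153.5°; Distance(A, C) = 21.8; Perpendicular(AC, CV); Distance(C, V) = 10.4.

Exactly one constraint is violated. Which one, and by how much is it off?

Distance(C, V) = 10.4 — off by 3.10.

L = (0.00, 0.00) ✓; LA at 68.10° ✓; |LA| = 35.80 ✓; ∠LAC = 153.5° ✓; |AC| = 21.80 ✓; ∠(AC, CV) = 89.99° ✓; |CV| = 7.300 ✗.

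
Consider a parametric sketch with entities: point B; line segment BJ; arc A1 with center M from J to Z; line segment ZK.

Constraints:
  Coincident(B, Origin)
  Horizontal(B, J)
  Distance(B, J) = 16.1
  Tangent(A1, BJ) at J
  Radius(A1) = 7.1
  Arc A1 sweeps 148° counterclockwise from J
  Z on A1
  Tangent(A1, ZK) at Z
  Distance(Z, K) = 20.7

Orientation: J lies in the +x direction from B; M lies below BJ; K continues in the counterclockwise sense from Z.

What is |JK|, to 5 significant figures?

27.759

B is at the origin; B and J share the same y with |BJ| = 16.1 and J on the +x side, so J = (16.100, 0.0000). A1 meets BJ tangentially, so MJ is at right angles to BJ, so M = J + (0, -7.1) = (16.100, -7.1000). On A1, J sits at bearing 90° from M; a 148° counterclockwise sweep puts Z at bearing 238°, so Z = M + 7.1·(cos 238°, sin 238°) = (12.338, -13.121). The tangent condition forces MZ to be normal to ZK, so ZK runs along (−sin 238°, cos 238°); with |ZK| = 20.7, K = (29.892, -24.090). Then |JK| = |K − J| = 27.759.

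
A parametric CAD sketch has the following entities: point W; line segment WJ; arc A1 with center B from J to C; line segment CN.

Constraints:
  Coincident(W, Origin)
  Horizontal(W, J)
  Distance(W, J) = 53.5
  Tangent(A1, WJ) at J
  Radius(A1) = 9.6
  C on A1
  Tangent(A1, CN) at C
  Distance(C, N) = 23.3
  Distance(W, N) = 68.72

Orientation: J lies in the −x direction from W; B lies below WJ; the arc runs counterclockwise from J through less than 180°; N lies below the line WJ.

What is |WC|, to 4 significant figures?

63.95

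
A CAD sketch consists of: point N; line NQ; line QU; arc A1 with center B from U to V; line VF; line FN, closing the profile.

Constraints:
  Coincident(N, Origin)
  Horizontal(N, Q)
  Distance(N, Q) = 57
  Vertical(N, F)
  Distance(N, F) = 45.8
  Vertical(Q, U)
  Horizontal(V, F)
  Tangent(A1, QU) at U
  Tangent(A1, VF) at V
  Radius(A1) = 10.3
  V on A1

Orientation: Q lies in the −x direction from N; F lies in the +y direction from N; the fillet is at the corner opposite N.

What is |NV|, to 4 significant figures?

65.41

N is at the origin; NQ is horizontal with |NQ| = 57.0 and Q on the −x side, so Q = (-57.00, 0.000). N and F share the same x with |NF| = 45.8 and F on the +y side, so F = (0.000, 45.80). The virtual corner opposite N is at (-57.00, 45.80). Tangency of A1 to QU means the radius BU is perpendicular to QU and since A1 is tangent to VF there, BV ⟂ VF, with radius 10.3, so the center B sits 10.3 in from both sides at B = (-46.70, 35.50). That places the tangent points at U = (-57.00, 35.50) on QU and V = (-46.70, 45.80) on VF. Then |NV| = |V − N| = 65.41.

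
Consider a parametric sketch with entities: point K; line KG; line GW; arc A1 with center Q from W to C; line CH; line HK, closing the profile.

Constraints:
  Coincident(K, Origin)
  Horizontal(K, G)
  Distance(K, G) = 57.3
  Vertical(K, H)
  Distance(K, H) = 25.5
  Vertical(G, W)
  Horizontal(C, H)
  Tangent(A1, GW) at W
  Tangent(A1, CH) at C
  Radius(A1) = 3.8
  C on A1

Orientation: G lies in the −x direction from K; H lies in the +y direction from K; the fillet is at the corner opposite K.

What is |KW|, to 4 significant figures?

61.27

The virtual corner opposite K is at (-57.30, 25.50). Since A1 is tangent to GW there, QW ⟂ GW and tangency of A1 to CH means the radius QC is perpendicular to CH, with radius 3.8, so the center Q sits 3.8 in from both sides at Q = (-53.50, 21.70). That places the tangent points at W = (-57.30, 21.70) on GW and C = (-53.50, 25.50) on CH. Then |KW| = |W − K| = 61.27.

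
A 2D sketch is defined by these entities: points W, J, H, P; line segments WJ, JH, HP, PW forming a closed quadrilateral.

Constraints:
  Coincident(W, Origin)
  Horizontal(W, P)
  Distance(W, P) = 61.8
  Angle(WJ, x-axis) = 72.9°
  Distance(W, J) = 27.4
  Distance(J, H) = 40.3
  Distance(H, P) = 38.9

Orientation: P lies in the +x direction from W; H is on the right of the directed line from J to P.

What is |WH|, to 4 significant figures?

26.61

Checks: W.y = 0.00, P.y = 0.00 ✓; |JH| = 40.30 ✓; |HP| = 38.90 ✓.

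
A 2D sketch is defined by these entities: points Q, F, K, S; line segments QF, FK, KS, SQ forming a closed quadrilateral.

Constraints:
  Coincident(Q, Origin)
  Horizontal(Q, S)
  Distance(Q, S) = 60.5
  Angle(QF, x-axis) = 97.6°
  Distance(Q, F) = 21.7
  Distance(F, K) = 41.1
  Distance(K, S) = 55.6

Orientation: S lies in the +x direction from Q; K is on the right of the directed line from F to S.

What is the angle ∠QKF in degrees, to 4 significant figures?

8.391°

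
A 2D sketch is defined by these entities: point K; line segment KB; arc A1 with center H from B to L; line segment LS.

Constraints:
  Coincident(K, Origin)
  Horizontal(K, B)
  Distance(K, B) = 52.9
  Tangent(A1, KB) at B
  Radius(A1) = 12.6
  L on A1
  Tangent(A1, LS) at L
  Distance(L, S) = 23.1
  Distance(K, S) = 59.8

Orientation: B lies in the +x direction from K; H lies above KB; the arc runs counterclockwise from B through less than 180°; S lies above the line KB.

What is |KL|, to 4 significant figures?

65.59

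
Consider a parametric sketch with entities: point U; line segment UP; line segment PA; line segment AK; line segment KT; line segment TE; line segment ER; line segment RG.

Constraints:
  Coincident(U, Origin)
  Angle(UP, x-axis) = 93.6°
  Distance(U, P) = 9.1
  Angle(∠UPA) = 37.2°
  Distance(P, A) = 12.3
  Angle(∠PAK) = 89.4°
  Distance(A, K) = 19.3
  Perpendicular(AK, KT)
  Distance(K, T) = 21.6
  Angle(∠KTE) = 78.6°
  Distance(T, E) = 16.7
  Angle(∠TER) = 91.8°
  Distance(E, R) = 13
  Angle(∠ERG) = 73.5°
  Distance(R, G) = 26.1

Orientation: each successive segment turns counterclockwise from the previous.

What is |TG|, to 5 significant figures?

10.334

U is at the origin; UP runs at 93.6° with length 9.1, so P = (-0.57139, 9.0820). ∠UPA = 37.2° gives PA at -123.60° from the x-axis; with |PA| = 12.3, A = (-7.3781, -1.1629). ∠PAK = 89.4° gives AK at -33.000° from the x-axis; with |AK| = 19.3, K = (8.8082, -11.674). AK is perpendicular to KT, so KT runs at 57.000°; with |KT| = 21.6, T = (20.572, 6.4409). ∠KTE = 78.6° gives TE at 158.40° from the x-axis; with |TE| = 16.7, E = (5.0452, 12.589). ∠TER = 91.8° gives ER at -113.40° from the x-axis; with |ER| = 13.0, R = (-0.11775, 0.65773). ∠ERG = 73.5° gives RG at -6.9000° from the x-axis; with |RG| = 26.1, G = (25.793, -2.4778). Then |TG| = |G − T| = 10.334.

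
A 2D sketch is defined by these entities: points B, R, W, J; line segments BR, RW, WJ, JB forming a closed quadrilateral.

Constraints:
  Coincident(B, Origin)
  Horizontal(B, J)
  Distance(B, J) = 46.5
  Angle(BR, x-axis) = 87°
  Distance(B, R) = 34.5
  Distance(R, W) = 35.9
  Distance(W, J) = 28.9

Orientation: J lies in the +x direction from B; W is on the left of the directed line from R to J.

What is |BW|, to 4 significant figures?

45.96

B is at the origin; BJ is horizontal with |BJ| = 46.5 and J in +x, so J = (46.5, 0). BR runs at 87.0° with |BR| = 34.5, so R = (1.806, 34.45). W is determined by |RW| = 35.9 and |WJ| = 28.9 together: it lies at the intersection of circle(R, 35.9) and circle(J, 28.9). With |RJ| = 56.43, the foot of the radical line on RJ is 32.24 from R and the perpendicular offset is √(35.9² − 32.24²) = 15.80. Taking the left-of-RJ solution: W = (36.98, 27.29).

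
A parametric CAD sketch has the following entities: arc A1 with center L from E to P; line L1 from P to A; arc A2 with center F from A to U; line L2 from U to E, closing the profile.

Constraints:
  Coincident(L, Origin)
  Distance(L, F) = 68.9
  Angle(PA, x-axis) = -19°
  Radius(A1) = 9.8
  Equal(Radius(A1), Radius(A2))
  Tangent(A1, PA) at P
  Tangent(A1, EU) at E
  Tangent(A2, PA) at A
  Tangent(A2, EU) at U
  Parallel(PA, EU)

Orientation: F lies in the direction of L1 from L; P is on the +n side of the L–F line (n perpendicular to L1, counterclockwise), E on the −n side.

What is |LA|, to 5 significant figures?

69.593

The slot axis is L1's direction at -19.0°, so u = (cos -19.0°, sin -19.0°) = (0.94552, -0.32557) and n = (−sin -19.0°, cos -19.0°) = (0.32557, 0.94552). L is at the origin and F lies 68.9 along u from L, so F = 68.9·u = (65.146, -22.432). Tangency of A1 to both parallel lines with radius 9.8 puts P and E at L ± 9.8·n: P = (3.1906, 9.2661), E = (-3.1906, -9.2661). Equal radii place A and U the same way about F: A = F + 9.8·n = (68.337, -13.166), U = F − 9.8·n = (61.956, -31.698). Then |LA| = |A − L| = 69.593.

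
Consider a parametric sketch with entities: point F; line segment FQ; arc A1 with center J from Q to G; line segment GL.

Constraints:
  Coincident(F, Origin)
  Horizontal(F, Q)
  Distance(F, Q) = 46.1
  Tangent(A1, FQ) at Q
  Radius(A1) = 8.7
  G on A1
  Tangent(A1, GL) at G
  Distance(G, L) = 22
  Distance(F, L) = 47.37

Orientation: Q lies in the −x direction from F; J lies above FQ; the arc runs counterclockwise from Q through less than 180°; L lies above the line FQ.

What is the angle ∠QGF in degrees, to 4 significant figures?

123.8°

Checks: |JG| = 8.700 ✓; ∠(JG, GL) = 90.00° ✓; |GL| = 22.00 ✓; |FL| = 47.37 ✓.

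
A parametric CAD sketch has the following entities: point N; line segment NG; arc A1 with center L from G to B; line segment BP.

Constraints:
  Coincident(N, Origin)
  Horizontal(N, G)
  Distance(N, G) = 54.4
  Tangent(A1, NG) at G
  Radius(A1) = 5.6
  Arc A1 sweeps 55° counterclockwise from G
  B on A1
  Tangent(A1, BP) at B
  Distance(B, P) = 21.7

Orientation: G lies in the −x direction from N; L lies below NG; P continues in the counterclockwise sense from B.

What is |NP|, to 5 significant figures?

74.225

On A1, G sits at bearing 90° from L; a 55° counterclockwise sweep puts B at bearing 145°, so B = L + 5.6·(cos 145°, sin 145°) = (-58.987, -2.3880). Tangency of A1 to BP means the radius LB is perpendicular to BP, so BP runs along (−sin 145°, cos 145°); with |BP| = 21.7, P = (-71.434, -20.164). Then |NP| = |P − N| = 74.225.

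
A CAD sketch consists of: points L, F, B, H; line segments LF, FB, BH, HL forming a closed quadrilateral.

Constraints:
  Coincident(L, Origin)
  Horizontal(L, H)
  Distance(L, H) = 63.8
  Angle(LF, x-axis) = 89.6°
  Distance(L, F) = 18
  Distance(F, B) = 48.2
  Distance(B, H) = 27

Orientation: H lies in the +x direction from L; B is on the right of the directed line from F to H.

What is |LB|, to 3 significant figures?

40.4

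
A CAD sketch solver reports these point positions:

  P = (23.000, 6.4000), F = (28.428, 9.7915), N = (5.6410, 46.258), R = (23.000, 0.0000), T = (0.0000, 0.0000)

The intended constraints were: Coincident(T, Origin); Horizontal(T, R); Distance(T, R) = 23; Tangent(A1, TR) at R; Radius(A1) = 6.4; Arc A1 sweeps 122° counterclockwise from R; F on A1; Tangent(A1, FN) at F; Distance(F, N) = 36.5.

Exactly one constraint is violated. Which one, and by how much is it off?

Distance(F, N) = 36.5 — off by 6.50.

T = (0.00, 0.00) ✓; T.y = 0.00, R.y = 0.00 ✓; |TR| = 23.00 ✓; ∠(PR, RT) = 90.00° ✓; |PR| = 6.400 ✓; bearing(P→F) − bearing(P→R) = 122.0° ✓; |PF| = 6.400 ✓; ∠(PF, FN) = 90.00° ✓; |FN| = 43.00 ✗.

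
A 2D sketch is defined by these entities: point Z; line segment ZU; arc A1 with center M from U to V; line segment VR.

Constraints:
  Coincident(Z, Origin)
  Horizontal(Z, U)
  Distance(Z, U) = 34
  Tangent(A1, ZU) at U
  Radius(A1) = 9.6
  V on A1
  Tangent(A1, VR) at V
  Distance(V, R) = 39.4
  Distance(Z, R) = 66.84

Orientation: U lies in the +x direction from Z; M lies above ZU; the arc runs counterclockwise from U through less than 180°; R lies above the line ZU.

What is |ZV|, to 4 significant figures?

44.49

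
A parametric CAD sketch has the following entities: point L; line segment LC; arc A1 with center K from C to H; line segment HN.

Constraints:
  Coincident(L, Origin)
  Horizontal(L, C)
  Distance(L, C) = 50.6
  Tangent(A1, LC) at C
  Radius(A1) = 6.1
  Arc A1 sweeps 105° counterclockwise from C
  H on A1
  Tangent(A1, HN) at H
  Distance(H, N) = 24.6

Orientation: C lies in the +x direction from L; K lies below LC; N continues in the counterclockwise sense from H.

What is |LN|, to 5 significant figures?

59.976

L is at the origin; L and C share the same y with |LC| = 50.6 and C on the +x side, so C = (50.600, 0.0000). Tangency of A1 to LC means the radius KC is perpendicular to LC, so K = C + (0, -6.1) = (50.600, -6.1000). On A1, C sits at bearing 90° from K; a 105° counterclockwise sweep puts H at bearing 195°, so H = K + 6.1·(cos 195°, sin 195°) = (44.708, -7.6788). Tangency of A1 to HN means the radius KH is perpendicular to HN, so HN runs along (−sin 195°, cos 195°); with |HN| = 24.6, N = (51.075, -31.441). Then |LN| = |N − L| = 59.976.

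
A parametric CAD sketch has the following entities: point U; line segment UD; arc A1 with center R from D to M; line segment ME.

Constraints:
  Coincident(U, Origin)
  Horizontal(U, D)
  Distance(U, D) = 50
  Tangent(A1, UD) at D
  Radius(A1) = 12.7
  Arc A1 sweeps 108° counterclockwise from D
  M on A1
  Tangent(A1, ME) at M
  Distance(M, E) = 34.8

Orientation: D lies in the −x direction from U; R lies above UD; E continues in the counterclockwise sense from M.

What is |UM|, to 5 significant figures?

41.406

U is at the origin; U and D share the same y with |UD| = 50.0 and D on the −x side, so D = (-50.000, 0.0000). The tangent condition forces RD to be normal to UD, so R = D + (0, 12.7) = (-50.000, 12.700). On A1, D sits at bearing -90° from R; a 108° counterclockwise sweep puts M at bearing 18°, so M = R + 12.7·(cos 18°, sin 18°) = (-37.922, 16.625). Then |UM| = |M − U| = 41.406.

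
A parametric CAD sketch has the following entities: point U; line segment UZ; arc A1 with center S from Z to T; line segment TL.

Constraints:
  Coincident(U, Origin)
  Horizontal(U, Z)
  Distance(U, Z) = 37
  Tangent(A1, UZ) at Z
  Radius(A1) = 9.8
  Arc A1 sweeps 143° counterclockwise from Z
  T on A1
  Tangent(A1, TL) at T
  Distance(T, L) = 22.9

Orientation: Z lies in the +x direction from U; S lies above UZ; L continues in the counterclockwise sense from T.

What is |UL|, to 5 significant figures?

39.901

On A1, Z sits at bearing -90° from S; a 143° counterclockwise sweep puts T at bearing 53°, so T = S + 9.8·(cos 53°, sin 53°) = (42.898, 17.627). Tangency of A1 to TL means the radius ST is perpendicular to TL, so TL runs along (−sin 53°, cos 53°); with |TL| = 22.9, L = (24.609, 31.408). Then |UL| = |L − U| = 39.901.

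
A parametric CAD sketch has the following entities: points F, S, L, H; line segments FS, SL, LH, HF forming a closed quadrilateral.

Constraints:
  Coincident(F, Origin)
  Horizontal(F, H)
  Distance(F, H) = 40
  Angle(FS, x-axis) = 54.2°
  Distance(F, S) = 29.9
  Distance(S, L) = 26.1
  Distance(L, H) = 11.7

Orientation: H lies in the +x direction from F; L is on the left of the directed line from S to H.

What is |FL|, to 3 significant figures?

42.0

Checks: |SL| = 26.10 ✓; |LH| = 11.70 ✓.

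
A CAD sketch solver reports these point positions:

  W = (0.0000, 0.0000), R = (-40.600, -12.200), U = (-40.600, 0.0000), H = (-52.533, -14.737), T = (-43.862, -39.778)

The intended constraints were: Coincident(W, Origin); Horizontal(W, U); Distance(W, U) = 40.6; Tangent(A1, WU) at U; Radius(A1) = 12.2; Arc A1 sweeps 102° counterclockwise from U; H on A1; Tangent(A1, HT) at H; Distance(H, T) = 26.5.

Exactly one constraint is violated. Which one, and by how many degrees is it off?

Tangent(A1, HT) at H — off by 7.10°.

W = (0.00, 0.00) ✓; W.y = 0.00, U.y = 0.00 ✓; |WU| = 40.60 ✓; ∠(RU, UW) = 90.00° ✓; |RU| = 12.20 ✓; bearing(R→H) − bearing(R→U) = 102.0° ✓; |RH| = 12.20 ✓; ∠(RH, HT) = 82.90° ✗; |HT| = 26.50 ✓.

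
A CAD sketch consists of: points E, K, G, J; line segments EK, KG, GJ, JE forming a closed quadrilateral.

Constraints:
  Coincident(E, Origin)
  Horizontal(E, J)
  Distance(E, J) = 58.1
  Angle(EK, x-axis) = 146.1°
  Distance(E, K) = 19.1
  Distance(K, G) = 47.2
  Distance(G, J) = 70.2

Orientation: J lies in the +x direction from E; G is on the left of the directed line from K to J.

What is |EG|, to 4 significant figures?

51.40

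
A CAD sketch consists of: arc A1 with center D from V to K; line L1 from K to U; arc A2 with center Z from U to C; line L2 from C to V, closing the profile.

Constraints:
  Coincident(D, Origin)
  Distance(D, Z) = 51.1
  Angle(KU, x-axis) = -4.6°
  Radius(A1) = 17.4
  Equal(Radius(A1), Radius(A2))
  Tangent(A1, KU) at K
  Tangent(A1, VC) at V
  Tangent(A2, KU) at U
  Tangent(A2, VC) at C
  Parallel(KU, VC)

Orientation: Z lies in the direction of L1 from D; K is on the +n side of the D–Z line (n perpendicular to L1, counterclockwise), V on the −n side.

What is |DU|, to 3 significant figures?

54.0

The slot axis is L1's direction at -4.6°, so u = (cos -4.6°, sin -4.6°) = (0.997, -0.0802) and n = (−sin -4.6°, cos -4.6°) = (0.0802, 0.997). D is at the origin and Z lies 51.1 along u from D, so Z = 51.1·u = (50.9, -4.10). Tangency of A1 to both parallel lines with radius 17.4 puts K and V at D ± 17.4·n: K = (1.40, 17.3), V = (-1.40, -17.3). Equal radii place U and C the same way about Z: U = Z + 17.4·n = (52.3, 13.2), C = Z − 17.4·n = (49.5, -21.4). Then |DU| = |U − D| = 54.0.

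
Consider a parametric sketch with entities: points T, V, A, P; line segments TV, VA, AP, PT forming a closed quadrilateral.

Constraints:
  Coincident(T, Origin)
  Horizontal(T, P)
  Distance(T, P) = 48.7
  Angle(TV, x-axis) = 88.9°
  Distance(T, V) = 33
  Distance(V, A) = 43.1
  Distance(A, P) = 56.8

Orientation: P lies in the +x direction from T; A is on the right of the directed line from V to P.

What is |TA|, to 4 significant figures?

11.89

T is at the origin; TP is horizontal with |TP| = 48.7 and P in +x, so P = (48.7, 0). TV runs at 88.9° with |TV| = 33.0, so V = (0.6335, 32.99). A is determined by |VA| = 43.1 and |AP| = 56.8 together: it lies at the intersection of circle(V, 43.1) and circle(P, 56.8). With |VP| = 58.30, the foot of the radical line on VP is 17.41 from V and the perpendicular offset is √(43.1² − 17.41²) = 39.43. Taking the right-of-VP solution: A = (-7.323, -9.365).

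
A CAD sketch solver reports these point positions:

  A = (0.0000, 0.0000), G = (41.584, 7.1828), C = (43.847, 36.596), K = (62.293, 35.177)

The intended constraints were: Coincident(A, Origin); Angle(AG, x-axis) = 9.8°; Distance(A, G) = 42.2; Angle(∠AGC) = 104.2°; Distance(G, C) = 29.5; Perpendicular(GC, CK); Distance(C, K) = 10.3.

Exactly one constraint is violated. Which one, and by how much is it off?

Distance(C, K) = 10.3 — off by 8.20.

A = (0.00, 0.00) ✓; AG at 9.800° ✓; |AG| = 42.20 ✓; ∠AGC = 104.2° ✓; |GC| = 29.50 ✓; ∠(GC, CK) = 90.00° ✓; |CK| = 18.50 ✗.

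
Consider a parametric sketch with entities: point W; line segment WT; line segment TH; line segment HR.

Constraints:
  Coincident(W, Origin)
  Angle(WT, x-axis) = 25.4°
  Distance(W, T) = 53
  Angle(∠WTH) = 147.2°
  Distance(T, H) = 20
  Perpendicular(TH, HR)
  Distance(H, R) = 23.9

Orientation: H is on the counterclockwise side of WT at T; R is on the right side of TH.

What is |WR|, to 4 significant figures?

83.27

W is at the origin; WT runs at 25.4° with length 53.0, so T = 53.0·(cos 25.4°, sin 25.4°) = (47.88, 22.73). ∠WTH = 147.2°, so TH runs at 25.4° + (180° − 147.2°) = 58.20° from the x-axis; with |TH| = 20.0, H = T + 20.0·(cos 58.20°, sin 58.20°) = (58.42, 39.73). TH ⟂ HR; with |HR| = 23.9 on the right of TH, R = H + 23.9·(0.8499, -0.5270) = (78.73, 27.14). Then |WR| = |R − W| = 83.27.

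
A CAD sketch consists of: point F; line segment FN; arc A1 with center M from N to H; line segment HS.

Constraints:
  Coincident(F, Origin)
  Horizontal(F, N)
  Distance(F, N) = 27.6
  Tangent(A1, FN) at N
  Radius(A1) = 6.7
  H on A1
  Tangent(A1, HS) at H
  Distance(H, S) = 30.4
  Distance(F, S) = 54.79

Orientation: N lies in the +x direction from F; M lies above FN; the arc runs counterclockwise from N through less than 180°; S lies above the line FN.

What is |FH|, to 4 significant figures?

34.29

Checks: F.y = 0.00, N.y = 0.00 ✓; |MH| = 6.700 ✓; ∠(MH, HS) = 90.00° ✓; |HS| = 30.40 ✓; |FS| = 54.79 ✓.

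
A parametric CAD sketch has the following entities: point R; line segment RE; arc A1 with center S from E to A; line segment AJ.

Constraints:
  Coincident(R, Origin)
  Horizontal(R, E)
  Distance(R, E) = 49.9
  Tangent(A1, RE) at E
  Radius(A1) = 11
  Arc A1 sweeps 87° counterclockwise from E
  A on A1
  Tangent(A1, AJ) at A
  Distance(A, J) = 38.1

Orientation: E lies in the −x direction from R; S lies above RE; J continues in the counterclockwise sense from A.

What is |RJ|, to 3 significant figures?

60.9

On A1, E sits at bearing -90° from S; an 87° counterclockwise sweep puts A at bearing -3°, so A = S + 11.0·(cos -3°, sin -3°) = (-38.9, 10.4). A1 meets AJ tangentially, so SA is at right angles to AJ, so AJ runs along (−sin -3°, cos -3°); with |AJ| = 38.1, J = (-36.9, 48.5). Then |RJ| = |J − R| = 60.9.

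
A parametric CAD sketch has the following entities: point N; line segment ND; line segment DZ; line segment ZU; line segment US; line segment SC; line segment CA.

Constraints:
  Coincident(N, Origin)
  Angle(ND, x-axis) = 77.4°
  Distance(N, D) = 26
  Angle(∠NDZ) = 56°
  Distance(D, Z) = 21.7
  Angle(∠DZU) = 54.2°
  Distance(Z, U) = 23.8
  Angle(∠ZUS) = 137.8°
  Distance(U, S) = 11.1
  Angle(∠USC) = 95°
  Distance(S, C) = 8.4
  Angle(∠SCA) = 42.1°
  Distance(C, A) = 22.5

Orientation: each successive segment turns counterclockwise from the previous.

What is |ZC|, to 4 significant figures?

30.43

N is at the origin; ND runs at 77.4° with length 26.0, so D = (5.672, 25.37). ∠NDZ = 56.0° gives DZ at -158.6° from the x-axis; with |DZ| = 21.7, Z = (-14.53, 17.46). ∠DZU = 54.2° gives ZU at -32.80° from the x-axis; with |ZU| = 23.8, U = (5.473, 4.563). ∠ZUS = 137.8° gives US at 9.400° from the x-axis; with |US| = 11.1, S = (16.42, 6.376). ∠USC = 95.0° gives SC at 94.40° from the x-axis; with |SC| = 8.4, C = (15.78, 14.75). Then |ZC| = |C − Z| = 30.43.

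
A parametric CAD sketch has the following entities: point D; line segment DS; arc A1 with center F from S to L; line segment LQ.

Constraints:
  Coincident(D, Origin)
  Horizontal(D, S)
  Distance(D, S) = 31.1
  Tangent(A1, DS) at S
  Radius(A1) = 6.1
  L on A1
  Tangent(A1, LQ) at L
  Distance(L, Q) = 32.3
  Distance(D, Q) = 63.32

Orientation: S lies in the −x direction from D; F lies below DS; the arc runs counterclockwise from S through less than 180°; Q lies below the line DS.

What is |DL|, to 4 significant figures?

35.40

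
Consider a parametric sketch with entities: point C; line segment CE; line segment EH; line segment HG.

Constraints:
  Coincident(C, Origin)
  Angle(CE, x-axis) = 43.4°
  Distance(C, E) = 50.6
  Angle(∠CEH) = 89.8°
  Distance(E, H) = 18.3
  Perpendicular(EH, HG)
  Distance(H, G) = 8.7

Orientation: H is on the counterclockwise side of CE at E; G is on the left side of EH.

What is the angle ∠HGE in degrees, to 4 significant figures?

64.57°

C is at the origin; CE runs at 43.4° with length 50.6, so E = 50.6·(cos 43.4°, sin 43.4°) = (36.76, 34.77). ∠CEH = 89.8°, so EH runs at 43.4° + (180° − 89.8°) = 133.6° from the x-axis; with |EH| = 18.3, H = E + 18.3·(cos 133.6°, sin 133.6°) = (24.14, 48.02). The perpendicularity gives HG at right angles to EH; with |HG| = 8.7 on the left of EH, G = H + 8.7·(-0.7242, -0.6896) = (17.84, 42.02). Then cos ∠HGE = GH·GE / (|GH||GE|), giving 64.57°.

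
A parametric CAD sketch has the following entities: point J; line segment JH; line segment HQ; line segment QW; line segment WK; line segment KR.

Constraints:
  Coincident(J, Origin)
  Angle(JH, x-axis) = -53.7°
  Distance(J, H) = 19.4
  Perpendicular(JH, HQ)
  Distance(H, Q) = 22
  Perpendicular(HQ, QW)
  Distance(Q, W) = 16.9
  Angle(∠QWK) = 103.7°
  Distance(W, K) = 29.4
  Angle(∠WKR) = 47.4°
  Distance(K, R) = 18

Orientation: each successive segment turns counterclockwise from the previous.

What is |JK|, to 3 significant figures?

7.94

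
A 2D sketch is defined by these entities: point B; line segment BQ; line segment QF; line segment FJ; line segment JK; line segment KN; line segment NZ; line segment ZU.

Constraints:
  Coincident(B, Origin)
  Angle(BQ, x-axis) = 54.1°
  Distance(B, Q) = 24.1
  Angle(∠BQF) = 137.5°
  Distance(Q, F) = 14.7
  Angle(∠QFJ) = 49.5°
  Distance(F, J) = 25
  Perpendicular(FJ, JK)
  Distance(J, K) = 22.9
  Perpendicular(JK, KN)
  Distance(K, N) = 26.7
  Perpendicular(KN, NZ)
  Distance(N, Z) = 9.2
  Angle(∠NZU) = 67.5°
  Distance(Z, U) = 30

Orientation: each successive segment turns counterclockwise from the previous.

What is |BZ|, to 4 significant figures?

35.17

JK is perpendicular to KN, so KN runs at 47.10°; with |KN| = 26.7, N = (30.37, 19.78). The perpendicularity gives NZ at right angles to KN, so NZ runs at 137.1°; with |NZ| = 9.2, Z = (23.64, 26.04). Then |BZ| = |Z − B| = 35.17.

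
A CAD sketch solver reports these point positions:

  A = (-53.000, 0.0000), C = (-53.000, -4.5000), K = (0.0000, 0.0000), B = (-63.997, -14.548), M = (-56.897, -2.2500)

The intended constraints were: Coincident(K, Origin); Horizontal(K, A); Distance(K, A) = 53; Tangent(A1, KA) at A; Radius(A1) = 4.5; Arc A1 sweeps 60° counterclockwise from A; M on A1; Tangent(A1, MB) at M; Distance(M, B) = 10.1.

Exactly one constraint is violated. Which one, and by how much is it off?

Distance(M, B) = 10.1 — off by 4.10.

K = (0.00, 0.00) ✓; K.y = 0.00, A.y = 0.00 ✓; |KA| = 53.00 ✓; ∠(CA, AK) = 90.00° ✓; |CA| = 4.500 ✓; bearing(C→M) − bearing(C→A) = 60.00° ✓; |CM| = 4.500 ✓; ∠(CM, MB) = 90.00° ✓; |MB| = 14.20 ✗.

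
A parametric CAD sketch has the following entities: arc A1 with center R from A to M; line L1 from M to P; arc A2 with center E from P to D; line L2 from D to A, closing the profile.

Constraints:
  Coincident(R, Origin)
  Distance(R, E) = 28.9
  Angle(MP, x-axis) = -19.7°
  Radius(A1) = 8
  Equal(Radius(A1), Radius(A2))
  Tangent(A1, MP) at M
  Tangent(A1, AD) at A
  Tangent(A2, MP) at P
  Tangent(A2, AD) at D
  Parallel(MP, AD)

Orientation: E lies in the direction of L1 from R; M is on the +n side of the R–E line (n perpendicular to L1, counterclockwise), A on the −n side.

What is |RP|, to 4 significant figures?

29.99

The slot axis is L1's direction at -19.7°, so u = (cos -19.7°, sin -19.7°) = (0.9415, -0.3371) and n = (−sin -19.7°, cos -19.7°) = (0.3371, 0.9415). R is at the origin and E lies 28.9 along u from R, so E = 28.9·u = (27.21, -9.742). Tangency of A1 to both parallel lines with radius 8.0 puts M and A at R ± 8.0·n: M = (2.697, 7.532), A = (-2.697, -7.532). Equal radii place P and D the same way about E: P = E + 8.0·n = (29.91, -2.210), D = E − 8.0·n = (24.51, -17.27). Then |RP| = |P − R| = 29.99.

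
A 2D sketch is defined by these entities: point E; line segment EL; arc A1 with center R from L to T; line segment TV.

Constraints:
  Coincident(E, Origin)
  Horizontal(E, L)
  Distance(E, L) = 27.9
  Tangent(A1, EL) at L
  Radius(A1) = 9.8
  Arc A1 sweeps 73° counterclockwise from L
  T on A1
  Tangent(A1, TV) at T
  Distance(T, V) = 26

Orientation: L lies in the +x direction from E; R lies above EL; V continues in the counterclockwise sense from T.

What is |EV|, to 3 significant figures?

55.0

E is at the origin; EL is horizontal with |EL| = 27.9 and L on the +x side, so L = (27.9, 0.00). Tangency of A1 to EL means the radius RL is perpendicular to EL, so R = L + (0, 9.8) = (27.9, 9.80). On A1, L sits at bearing -90° from R; a 73° counterclockwise sweep puts T at bearing -17°, so T = R + 9.8·(cos -17°, sin -17°) = (37.3, 6.93). Since A1 is tangent to TV there, RT ⟂ TV, so TV runs along (−sin -17°, cos -17°); with |TV| = 26.0, V = (44.9, 31.8). Then |EV| = |V − E| = 55.0.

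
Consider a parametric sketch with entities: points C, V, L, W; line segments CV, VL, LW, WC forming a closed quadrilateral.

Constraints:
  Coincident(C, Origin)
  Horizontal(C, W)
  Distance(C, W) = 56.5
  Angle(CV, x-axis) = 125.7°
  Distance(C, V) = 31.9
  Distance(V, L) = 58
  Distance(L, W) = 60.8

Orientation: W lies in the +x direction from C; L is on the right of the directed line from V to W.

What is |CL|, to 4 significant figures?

28.20

Checks: |VL| = 58.00 ✓; |LW| = 60.80 ✓.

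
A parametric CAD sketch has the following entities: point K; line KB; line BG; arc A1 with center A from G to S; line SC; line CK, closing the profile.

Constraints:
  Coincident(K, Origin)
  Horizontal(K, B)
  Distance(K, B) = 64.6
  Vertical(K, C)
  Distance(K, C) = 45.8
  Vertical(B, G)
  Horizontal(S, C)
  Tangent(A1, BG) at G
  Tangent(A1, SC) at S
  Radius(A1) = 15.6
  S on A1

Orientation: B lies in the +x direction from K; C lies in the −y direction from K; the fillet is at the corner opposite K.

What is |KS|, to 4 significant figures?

67.07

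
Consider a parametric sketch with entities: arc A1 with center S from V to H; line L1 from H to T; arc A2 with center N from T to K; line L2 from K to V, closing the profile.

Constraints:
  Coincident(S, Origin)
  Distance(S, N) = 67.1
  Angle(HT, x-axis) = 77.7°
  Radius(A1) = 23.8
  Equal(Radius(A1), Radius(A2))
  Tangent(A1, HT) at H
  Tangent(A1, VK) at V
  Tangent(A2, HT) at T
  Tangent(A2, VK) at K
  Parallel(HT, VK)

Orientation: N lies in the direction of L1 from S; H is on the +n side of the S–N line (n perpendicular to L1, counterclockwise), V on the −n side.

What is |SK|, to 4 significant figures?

71.20

The slot axis is L1's direction at 77.7°, so u = (cos 77.7°, sin 77.7°) = (0.2130, 0.9770) and n = (−sin 77.7°, cos 77.7°) = (-0.9770, 0.2130). S is at the origin and N lies 67.1 along u from S, so N = 67.1·u = (14.29, 65.56). Tangency of A1 to both parallel lines with radius 23.8 puts H and V at S ± 23.8·n: H = (-23.25, 5.070), V = (23.25, -5.070). Equal radii place T and K the same way about N: T = N + 23.8·n = (-8.959, 70.63), K = N − 23.8·n = (37.55, 60.49). Then |SK| = |K − S| = 71.20.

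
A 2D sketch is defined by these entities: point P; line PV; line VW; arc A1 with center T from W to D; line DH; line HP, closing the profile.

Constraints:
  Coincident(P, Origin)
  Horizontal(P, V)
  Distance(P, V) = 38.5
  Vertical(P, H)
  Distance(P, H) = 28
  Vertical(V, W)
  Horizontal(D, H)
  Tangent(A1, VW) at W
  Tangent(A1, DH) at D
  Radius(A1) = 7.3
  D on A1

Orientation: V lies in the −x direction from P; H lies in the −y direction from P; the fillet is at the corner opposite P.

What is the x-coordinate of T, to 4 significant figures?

-31.20

PH is vertical with |PH| = 28.0 and H on the −y side, so H = (0.000, -28.00). The virtual corner opposite P is at (-38.50, -28.00). A1 meets VW tangentially, so TW is at right angles to VW and the tangent condition forces TD to be normal to DH, with radius 7.3, so the center T sits 7.3 in from both sides at T = (-31.20, -20.70). So T.x = -31.20.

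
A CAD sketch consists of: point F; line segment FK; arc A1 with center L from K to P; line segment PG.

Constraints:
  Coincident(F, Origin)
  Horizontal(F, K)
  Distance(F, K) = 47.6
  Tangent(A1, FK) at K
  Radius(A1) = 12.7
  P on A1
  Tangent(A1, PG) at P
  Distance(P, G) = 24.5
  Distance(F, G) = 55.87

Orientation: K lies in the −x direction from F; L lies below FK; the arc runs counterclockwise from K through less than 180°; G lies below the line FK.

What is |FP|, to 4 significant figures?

60.70

Checks: |LP| = 12.70 ✓; ∠(LP, PG) = 90.00° ✓; |PG| = 24.50 ✓; |FG| = 55.87 ✓.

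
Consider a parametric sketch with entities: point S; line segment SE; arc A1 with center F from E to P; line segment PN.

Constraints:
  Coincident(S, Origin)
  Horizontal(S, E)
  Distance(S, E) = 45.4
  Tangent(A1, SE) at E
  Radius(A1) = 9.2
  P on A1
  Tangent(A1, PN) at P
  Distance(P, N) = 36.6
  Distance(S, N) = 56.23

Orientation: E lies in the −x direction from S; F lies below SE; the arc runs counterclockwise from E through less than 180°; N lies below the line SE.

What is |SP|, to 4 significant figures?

55.02

Checks: |FP| = 9.200 ✓; ∠(FP, PN) = 90.00° ✓; |PN| = 36.60 ✓; |SN| = 56.23 ✓.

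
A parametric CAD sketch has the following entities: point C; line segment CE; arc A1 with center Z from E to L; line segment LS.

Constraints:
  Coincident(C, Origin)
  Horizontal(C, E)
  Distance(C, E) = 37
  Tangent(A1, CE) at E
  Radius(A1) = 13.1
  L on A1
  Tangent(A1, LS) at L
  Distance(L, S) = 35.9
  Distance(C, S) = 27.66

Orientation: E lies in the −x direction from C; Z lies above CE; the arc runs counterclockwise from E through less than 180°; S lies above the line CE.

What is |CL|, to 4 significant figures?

28.38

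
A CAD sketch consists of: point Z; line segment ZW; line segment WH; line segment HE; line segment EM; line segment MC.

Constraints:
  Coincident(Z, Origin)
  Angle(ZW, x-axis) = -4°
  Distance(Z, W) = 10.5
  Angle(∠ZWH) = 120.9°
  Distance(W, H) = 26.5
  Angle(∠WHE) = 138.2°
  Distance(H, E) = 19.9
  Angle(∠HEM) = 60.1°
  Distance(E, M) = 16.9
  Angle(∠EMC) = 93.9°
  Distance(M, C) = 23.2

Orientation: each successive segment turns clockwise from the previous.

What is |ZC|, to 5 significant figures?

24.948

Z is at the origin; ZW runs at -4.0° with length 10.5, so W = (10.474, -0.73244). ∠ZWH = 120.9° gives WH at -63.100° from the x-axis; with |WH| = 26.5, H = (22.464, -24.365). ∠WHE = 138.2° gives HE at -104.90° from the x-axis; with |HE| = 19.9, E = (17.347, -43.596). ∠HEM = 60.1° gives EM at 135.20° from the x-axis; with |EM| = 16.9, M = (5.3553, -31.688). ∠EMC = 93.9° gives MC at 49.100° from the x-axis; with |MC| = 23.2, C = (20.545, -14.152). Then |ZC| = |C − Z| = 24.948.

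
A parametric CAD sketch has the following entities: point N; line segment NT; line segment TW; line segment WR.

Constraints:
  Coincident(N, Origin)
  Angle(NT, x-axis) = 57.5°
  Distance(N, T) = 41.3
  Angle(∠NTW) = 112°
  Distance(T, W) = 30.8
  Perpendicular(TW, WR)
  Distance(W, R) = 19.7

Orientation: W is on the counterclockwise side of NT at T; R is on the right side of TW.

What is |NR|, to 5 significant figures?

74.190

∠NTW = 112.0°, so TW runs at 57.5° + (180° − 112.0°) = 125.50° from the x-axis; with |TW| = 30.8, W = T + 30.8·(cos 125.50°, sin 125.50°) = (4.3048, 59.907). TW ⟂ WR; with |WR| = 19.7 on the right of TW, R = W + 19.7·(0.81412, 0.58070) = (20.343, 71.347). Then |NR| = |R − N| = 74.190.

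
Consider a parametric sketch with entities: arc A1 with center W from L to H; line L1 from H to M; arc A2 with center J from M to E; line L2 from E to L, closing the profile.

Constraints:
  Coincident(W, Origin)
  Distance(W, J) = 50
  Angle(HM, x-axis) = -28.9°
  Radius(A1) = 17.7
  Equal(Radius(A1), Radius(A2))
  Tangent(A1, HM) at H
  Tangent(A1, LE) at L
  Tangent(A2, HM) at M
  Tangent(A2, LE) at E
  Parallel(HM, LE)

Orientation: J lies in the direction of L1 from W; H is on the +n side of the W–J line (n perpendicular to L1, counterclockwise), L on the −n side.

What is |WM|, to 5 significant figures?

53.040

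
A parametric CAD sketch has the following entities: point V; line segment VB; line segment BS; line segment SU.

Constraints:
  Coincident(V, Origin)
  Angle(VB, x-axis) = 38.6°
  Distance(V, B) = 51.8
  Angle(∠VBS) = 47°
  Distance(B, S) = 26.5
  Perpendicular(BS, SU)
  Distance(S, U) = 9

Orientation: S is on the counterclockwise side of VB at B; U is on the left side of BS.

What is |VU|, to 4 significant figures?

30.20

∠VBS = 47.0°, so BS runs at 38.6° + (180° − 47.0°) = 171.6° from the x-axis; with |BS| = 26.5, S = B + 26.5·(cos 171.6°, sin 171.6°) = (14.27, 36.19). BS is perpendicular to SU; with |SU| = 9.0 on the left of BS, U = S + 9.0·(-0.1461, -0.9893) = (12.95, 27.28). Then |VU| = |U − V| = 30.20.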